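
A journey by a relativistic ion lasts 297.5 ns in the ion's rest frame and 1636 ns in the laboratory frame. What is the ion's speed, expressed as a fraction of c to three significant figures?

The proper time is measured in the ion's rest frame (both events occur at the ion's location); Δt is measured in the laboratory frame. γ = Δt/τ = 1636/297.5 = 5.499.
β = √(1 − 1/γ²) = √(1 − 0.03307) = √0.9669

v = 0.983c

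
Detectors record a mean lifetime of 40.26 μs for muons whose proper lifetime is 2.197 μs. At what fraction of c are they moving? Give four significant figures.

v = 0.9985c

γ = Δt/τ₀ = 40.26/2.197 = 18.32
β = √(1 − 1/γ²) = √(1 − 0.002978) = √0.9970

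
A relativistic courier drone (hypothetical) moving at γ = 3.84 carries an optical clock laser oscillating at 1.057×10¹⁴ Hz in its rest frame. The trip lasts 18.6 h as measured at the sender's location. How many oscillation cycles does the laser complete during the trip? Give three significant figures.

γ = 3.84
The oscillator's own cycle count is N = f × τ where τ is the proper time aboard the drone. τ = Δt/γ = 18.6/3.840 = 4.844 h = 1.744×10⁴ s.
N = 1.057×10¹⁴ × 1.744×10⁴ = 1.843×10¹⁸.

N = 1.84×10¹⁸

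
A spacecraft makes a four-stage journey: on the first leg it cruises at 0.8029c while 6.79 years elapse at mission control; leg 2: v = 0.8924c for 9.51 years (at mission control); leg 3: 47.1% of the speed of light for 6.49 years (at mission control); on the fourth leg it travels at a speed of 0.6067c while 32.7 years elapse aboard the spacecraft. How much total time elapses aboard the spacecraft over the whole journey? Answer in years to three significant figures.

τ = 46.8 years

Leg 1: γ = 1/√(1 − 0.8029²) = 1/√0.3554 = 1.678; τ_1 = 6.79/1.678 = 4.048 years.
Leg 2: γ = 1/√(1 − 0.8924²) = 1/√0.2036 = 2.216; τ_2 = 9.51/2.216 = 4.291 years.
Leg 3: β = 0.471; γ = 1/√(1 − 0.471²) = 1/√0.7782 = 1.134; τ_3 = 6.49/1.134 = 5.725 years.
Leg 4: 32.7 years is already measured aboard the spacecraft.
Total: 4.048 + 4.291 + 5.725 + 32.70 years.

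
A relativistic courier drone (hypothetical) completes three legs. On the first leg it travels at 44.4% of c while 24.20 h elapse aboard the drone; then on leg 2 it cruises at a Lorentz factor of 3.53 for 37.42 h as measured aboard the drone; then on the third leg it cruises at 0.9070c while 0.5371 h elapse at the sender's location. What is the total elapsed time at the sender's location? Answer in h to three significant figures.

Leg 1: β = 0.444; γ = 1/√(1 − 0.444²) = 1/√0.8029 = 1.116; Δt_1 = 1.116 × 24.20 = 27.01 h.
Leg 2: γ = 3.53; Δt_2 = 3.530 × 37.42 = 132.1 h.
Leg 3: 0.5371 h is already measured at the sender's location.
Total: 27.01 + 132.1 + 0.5371 h.

Δt = 160 h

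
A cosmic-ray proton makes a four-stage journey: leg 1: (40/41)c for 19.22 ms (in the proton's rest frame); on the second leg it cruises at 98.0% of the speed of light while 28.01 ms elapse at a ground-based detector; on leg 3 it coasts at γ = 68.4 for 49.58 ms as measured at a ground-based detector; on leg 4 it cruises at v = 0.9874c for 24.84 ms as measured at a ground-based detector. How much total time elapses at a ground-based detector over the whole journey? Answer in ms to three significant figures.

Δt = 190 ms

Leg 1: γ = 1/√(1 − (40/41)²) = 41/9 ≈ 4.556; Δt_1 = 4.556 × 19.22 = 87.56 ms.
Leg 2: 28.01 ms is already measured at a ground-based detector.
Leg 3: 49.58 ms is already measured at a ground-based detector.
Leg 4: 24.84 ms is already measured at a ground-based detector.
Total: 87.56 + 28.01 + 49.58 + 24.84 ms.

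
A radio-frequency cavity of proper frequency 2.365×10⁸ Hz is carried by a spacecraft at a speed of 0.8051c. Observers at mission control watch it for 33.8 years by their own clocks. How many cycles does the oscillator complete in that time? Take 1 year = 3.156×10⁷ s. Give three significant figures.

N = 1.50×10¹⁷

γ = 1/√(1 − 0.8051²) = 1/√0.3518 = 1.686
During 33.8 years of lab time, the oscillator's proper time advances by τ = Δt/γ = 33.8/1.686 = 20.05 years = 6.327×10⁸ s.
N = f × τ = 2.365×10⁸ × 6.327×10⁸ = 1.496×10¹⁷.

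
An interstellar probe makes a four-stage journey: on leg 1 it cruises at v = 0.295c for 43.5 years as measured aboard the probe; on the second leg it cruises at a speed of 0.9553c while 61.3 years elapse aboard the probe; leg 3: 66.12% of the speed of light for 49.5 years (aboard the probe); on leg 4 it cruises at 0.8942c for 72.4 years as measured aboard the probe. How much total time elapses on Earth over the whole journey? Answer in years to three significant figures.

Leg 1: γ = 1/√(1 − 0.295²) = 1/√0.9130 = 1.047; Δt_1 = 1.047 × 43.5 = 45.53 years.
Leg 2: γ = 1/√(1 − 0.9553²) = 1/√0.08740 = 3.383; Δt_2 = 3.383 × 61.3 = 207.3 years.
Leg 3: β = 0.6612; γ = 1/√(1 − 0.6612²) = 1/√0.5628 = 1.333; Δt_3 = 1.333 × 49.5 = 65.98 years.
Leg 4: γ = 1/√(1 − 0.8942²) = 1/√0.2004 = 2.234; Δt_4 = 2.234 × 72.4 = 161.7 years.
Total: 45.53 + 207.3 + 65.98 + 161.7 years.

Δt = 481 years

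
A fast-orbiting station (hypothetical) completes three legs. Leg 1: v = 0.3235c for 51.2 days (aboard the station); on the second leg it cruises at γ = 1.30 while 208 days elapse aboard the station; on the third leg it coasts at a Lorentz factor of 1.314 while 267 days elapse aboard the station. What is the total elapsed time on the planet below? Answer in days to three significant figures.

Leg 1: γ = 1/√(1 − 0.3235²) = 1/√0.8953 = 1.057; Δt_1 = 1.057 × 51.2 = 54.11 days.
Leg 2: γ = 1.30; Δt_2 = 1.300 × 208 = 270.4 days.
Leg 3: γ = 1.314; Δt_3 = 1.314 × 267 = 350.8 days.
Total: 54.11 + 270.4 + 350.8 days.

Δt = 675 days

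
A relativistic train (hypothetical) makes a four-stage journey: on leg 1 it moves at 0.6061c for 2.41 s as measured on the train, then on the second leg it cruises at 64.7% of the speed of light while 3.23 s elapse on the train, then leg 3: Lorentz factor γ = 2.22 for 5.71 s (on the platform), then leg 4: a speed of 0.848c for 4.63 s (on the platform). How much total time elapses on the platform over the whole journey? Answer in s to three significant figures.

Δt = 17.6 s

Leg 1: γ = 1/√(1 − 0.6061²) = 1/√0.6326 = 1.257; Δt_1 = 1.257 × 2.41 = 3.030 s.
Leg 2: β = 0.647; γ = 1/√(1 − 0.647²) = 1/√0.5814 = 1.311; Δt_2 = 1.311 × 3.23 = 4.236 s.
Leg 3: 5.71 s is already measured on the platform.
Leg 4: 4.63 s is already measured on the platform.
Total: 3.030 + 4.236 + 5.710 + 4.630 s.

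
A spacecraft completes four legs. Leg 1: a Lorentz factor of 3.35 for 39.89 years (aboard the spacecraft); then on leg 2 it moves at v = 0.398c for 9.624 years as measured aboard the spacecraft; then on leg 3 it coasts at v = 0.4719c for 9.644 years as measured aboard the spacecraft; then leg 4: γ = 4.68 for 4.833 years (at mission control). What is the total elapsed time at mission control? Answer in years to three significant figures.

Δt = 160 years

Leg 1: γ = 3.35; Δt_1 = 3.350 × 39.89 = 133.6 years.
Leg 2: γ = 1/√(1 − 0.398²) = 1/√0.8416 = 1.090; Δt_2 = 1.090 × 9.624 = 10.49 years.
Leg 3: γ = 1/√(1 − 0.4719²) = 1/√0.7773 = 1.134; Δt_3 = 1.134 × 9.644 = 10.94 years.
Leg 4: 4.833 years is already measured at mission control.
Total: 133.6 + 10.49 + 10.94 + 4.833 years.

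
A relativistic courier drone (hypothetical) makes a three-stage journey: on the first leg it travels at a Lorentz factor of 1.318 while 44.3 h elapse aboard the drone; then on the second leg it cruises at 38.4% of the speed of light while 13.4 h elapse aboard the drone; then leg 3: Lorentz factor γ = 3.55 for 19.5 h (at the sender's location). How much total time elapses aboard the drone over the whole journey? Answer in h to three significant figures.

Leg 1: 44.3 h is already measured aboard the drone.
Leg 2: 13.4 h is already measured aboard the drone.
Leg 3: γ = 3.55; τ_3 = 19.5/3.550 = 5.493 h.
Total: 44.30 + 13.40 + 5.493 h.

τ = 63.2 h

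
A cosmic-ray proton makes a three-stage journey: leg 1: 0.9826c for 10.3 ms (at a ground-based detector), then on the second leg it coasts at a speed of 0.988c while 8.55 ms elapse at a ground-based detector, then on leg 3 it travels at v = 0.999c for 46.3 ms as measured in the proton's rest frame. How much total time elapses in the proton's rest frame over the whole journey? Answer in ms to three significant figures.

Leg 1: γ = 1/√(1 − 0.9826²) = 1/√0.03450 = 5.384; τ_1 = 10.3/5.384 = 1.913 ms.
Leg 2: γ = 1/√(1 − 0.988²) = 1/√0.02386 = 6.474; τ_2 = 8.55/6.474 = 1.321 ms.
Leg 3: 46.3 ms is already measured in the proton's rest frame.
Total: 1.913 + 1.321 + 46.30 ms.

τ = 49.5 ms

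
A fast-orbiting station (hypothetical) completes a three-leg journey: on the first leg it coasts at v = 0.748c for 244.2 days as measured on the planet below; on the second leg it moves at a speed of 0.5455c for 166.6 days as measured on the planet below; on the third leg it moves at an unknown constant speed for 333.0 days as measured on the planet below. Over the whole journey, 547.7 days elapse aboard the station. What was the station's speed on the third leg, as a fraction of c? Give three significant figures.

β = 0.674

Leg 1: γ = 1/√(1 − 0.748²) = 1/√0.4405 = 1.507; τ_1 = 244.2/1.507 = 162.1 days.
Leg 2: γ = 1/√(1 − 0.5455²) = 1/√0.7024 = 1.193; τ_2 = 166.6/1.193 = 139.6 days.
Leg 3: speed unknown; τ_3 = 333.0/γ_3.
Total proper time: 162.1 + 139.6 + τ_3 = 547.7, so τ_3 = 547.7 − 301.7 = 246.0 days.
γ_3 = 333.0/246.0 = 1.354; β = √(1 − 1/γ²) = √0.4543.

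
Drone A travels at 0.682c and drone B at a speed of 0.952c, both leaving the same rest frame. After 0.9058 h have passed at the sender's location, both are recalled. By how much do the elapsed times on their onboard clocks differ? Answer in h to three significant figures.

A: γ = 1/√(1 − 0.682²) = 1/√0.5349 = 1.367; τ_A = 0.9058/1.367 = 0.6625 h.
B: γ = 1/√(1 − 0.952²) = 1/√0.09370 = 3.267; τ_B = 0.9058/3.267 = 0.2773 h.

|τ_A − τ_B| = 0.385 h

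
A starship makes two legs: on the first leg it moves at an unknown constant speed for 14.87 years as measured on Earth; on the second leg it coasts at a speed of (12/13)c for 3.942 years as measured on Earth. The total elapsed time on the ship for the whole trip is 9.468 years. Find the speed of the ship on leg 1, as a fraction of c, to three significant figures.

Leg 1: speed unknown; τ_1 = 14.87/γ_1.
Leg 2: γ = 1/√(1 − (12/13)²) = 13/5 = 2.600; τ_2 = 3.942/2.600 = 1.516 years.
Total proper time: τ_1 + 1.516 = 9.468, so τ_1 = 9.468 − 1.516 = 7.952 years.
γ_1 = 14.87/7.952 = 1.870; β = √(1 − 1/γ²) = √0.7140.

β = 0.845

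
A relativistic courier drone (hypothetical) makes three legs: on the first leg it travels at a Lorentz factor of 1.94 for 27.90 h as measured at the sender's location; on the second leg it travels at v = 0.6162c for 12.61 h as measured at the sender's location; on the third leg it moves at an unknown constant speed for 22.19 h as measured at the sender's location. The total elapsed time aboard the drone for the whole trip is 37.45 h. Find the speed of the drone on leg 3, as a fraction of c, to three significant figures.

β = 0.806

Leg 1: γ = 1.94; τ_1 = 27.90/1.940 = 14.38 h.
Leg 2: γ = 1/√(1 − 0.6162²) = 1/√0.6203 = 1.270; τ_2 = 12.61/1.270 = 9.932 h.
Leg 3: speed unknown; τ_3 = 22.19/γ_3.
Total proper time: 14.38 + 9.932 + τ_3 = 37.45, so τ_3 = 37.45 − 24.31 = 13.14 h.
γ_3 = 22.19/13.14 = 1.689; β = √(1 − 1/γ²) = √0.6495.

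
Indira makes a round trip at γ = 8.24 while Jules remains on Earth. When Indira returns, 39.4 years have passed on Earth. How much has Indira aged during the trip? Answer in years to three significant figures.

τ = 4.78 years

γ = 8.24
Indira's clock measures proper time along the trip: τ = Δt/γ = 39.4/8.240 years.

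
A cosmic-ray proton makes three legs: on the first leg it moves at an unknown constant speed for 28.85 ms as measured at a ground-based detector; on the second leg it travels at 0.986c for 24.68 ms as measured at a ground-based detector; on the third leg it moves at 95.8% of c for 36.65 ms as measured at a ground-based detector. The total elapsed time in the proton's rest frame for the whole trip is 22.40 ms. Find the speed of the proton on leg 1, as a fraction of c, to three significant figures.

β = 0.963

Leg 1: speed unknown; τ_1 = 28.85/γ_1.
Leg 2: γ = 1/√(1 − 0.986²) = 1/√0.02780 = 5.997; τ_2 = 24.68/5.997 = 4.115 ms.
Leg 3: β = 0.958; γ = 1/√(1 − 0.958²) = 1/√0.08224 = 3.487; τ_3 = 36.65/3.487 = 10.51 ms.
Total proper time: τ_1 + 4.115 + 10.51 = 22.40, so τ_1 = 22.40 − 14.63 = 7.775 ms.
γ_1 = 28.85/7.775 = 3.711; β = √(1 − 1/γ²) = √0.9274.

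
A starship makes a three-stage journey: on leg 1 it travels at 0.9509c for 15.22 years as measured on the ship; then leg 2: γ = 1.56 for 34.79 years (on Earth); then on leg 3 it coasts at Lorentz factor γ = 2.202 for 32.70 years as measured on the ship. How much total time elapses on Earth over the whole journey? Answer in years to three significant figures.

Leg 1: γ = 1/√(1 − 0.9509²) = 1/√0.09579 = 3.231; Δt_1 = 3.231 × 15.22 = 49.18 years.
Leg 2: 34.79 years is already measured on Earth.
Leg 3: γ = 2.202; Δt_3 = 2.202 × 32.70 = 72.01 years.
Total: 49.18 + 34.79 + 72.01 years.

Δt = 156 years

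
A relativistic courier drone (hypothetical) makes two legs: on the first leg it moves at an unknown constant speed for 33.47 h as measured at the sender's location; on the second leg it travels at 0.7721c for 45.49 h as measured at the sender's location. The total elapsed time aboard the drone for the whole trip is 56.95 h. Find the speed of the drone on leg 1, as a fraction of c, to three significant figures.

Leg 1: speed unknown; τ_1 = 33.47/γ_1.
Leg 2: γ = 1/√(1 − 0.7721²) = 1/√0.4039 = 1.574; τ_2 = 45.49/1.574 = 28.91 h.
Total proper time: τ_1 + 28.91 = 56.95, so τ_1 = 56.95 − 28.91 = 28.04 h.
γ_1 = 33.47/28.04 = 1.194; β = √(1 − 1/γ²) = √0.2981.

β = 0.546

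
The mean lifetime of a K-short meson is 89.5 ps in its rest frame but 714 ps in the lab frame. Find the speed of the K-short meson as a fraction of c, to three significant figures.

γ = Δt/τ₀ = 714/89.5 = 7.978
β = √(1 − 1/γ²) = √(1 − 0.01571) = √0.9843

β = 0.992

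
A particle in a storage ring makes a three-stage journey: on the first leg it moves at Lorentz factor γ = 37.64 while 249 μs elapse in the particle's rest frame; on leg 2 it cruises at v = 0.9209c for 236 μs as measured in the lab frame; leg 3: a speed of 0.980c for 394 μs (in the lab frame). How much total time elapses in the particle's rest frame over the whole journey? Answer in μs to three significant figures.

τ = 419 μs

Leg 1: 249 μs is already measured in the particle's rest frame.
Leg 2: γ = 1/√(1 − 0.9209²) = 1/√0.1519 = 2.565; τ_2 = 236/2.565 = 91.99 μs.
Leg 3: γ = 1/√(1 − 0.980²) = 1/√0.03960 = 5.025; τ_3 = 394/5.025 = 78.41 μs.
Total: 249.0 + 91.99 + 78.41 μs.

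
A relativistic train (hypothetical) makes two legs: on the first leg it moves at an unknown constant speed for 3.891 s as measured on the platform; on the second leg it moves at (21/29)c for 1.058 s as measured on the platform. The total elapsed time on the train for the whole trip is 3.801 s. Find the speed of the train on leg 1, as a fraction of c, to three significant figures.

β = 0.614

Leg 1: speed unknown; τ_1 = 3.891/γ_1.
Leg 2: γ = 1/√(1 − (21/29)²) = 29/20 = 1.450; τ_2 = 1.058/1.450 = 0.7297 s.
Total proper time: τ_1 + 0.7297 = 3.801, so τ_1 = 3.801 − 0.7297 = 3.071 s.
γ_1 = 3.891/3.071 = 1.267; β = √(1 − 1/γ²) = √0.3769.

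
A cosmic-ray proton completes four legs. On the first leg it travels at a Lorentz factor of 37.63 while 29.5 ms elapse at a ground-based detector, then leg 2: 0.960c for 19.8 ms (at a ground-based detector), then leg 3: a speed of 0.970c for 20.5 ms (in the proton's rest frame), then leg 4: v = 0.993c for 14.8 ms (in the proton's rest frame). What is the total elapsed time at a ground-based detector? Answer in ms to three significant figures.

Leg 1: 29.5 ms is already measured at a ground-based detector.
Leg 2: 19.8 ms is already measured at a ground-based detector.
Leg 3: γ = 1/√(1 − 0.970²) = 1/√0.05910 = 4.113; Δt_3 = 4.113 × 20.5 = 84.33 ms.
Leg 4: γ = 1/√(1 − 0.993²) = 1/√0.01395 = 8.466; Δt_4 = 8.466 × 14.8 = 125.3 ms.
Total: 29.50 + 19.80 + 84.33 + 125.3 ms.

Δt = 259 ms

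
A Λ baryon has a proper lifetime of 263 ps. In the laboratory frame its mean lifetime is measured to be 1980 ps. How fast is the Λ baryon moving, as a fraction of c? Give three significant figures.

γ = Δt/τ₀ = 1980/263 = 7.529
β = √(1 − 1/γ²) = √(1 − 0.01764) = √0.9824

v = 0.991c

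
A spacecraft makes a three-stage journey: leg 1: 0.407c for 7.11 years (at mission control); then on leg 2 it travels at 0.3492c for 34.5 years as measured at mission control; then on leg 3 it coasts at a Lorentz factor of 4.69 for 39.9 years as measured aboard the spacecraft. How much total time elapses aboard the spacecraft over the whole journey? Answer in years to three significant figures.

Leg 1: γ = 1/√(1 − 0.407²) = 1/√0.8344 = 1.095; τ_1 = 7.11/1.095 = 6.494 years.
Leg 2: γ = 1/√(1 − 0.3492²) = 1/√0.8781 = 1.067; τ_2 = 34.5/1.067 = 32.33 years.
Leg 3: 39.9 years is already measured aboard the spacecraft.
Total: 6.494 + 32.33 + 39.90 years.

τ = 78.7 years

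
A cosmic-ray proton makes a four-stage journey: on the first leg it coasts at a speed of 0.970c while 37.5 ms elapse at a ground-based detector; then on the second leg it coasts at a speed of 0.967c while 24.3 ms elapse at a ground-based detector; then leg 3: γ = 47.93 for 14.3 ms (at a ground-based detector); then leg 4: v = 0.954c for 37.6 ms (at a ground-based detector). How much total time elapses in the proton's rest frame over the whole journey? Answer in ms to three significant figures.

Leg 1: γ = 1/√(1 − 0.970²) = 1/√0.05910 = 4.113; τ_1 = 37.5/4.113 = 9.116 ms.
Leg 2: γ = 1/√(1 − 0.967²) = 1/√0.06491 = 3.925; τ_2 = 24.3/3.925 = 6.191 ms.
Leg 3: γ = 47.93; τ_3 = 14.3/47.93 = 0.2984 ms.
Leg 4: γ = 1/√(1 − 0.954²) = 1/√0.08988 = 3.335; τ_4 = 37.6/3.335 = 11.27 ms.
Total: 9.116 + 6.191 + 0.2984 + 11.27 ms.

τ = 26.9 ms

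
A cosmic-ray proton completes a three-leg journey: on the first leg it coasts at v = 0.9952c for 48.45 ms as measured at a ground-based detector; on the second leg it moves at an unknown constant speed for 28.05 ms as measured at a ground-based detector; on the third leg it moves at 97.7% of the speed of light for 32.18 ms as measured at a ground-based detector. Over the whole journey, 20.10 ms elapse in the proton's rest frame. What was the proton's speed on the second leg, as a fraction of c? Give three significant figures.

Leg 1: γ = 1/√(1 − 0.9952²) = 1/√0.009577 = 10.22; τ_1 = 48.45/10.22 = 4.741 ms.
Leg 2: speed unknown; τ_2 = 28.05/γ_2.
Leg 3: β = 0.977; γ = 1/√(1 − 0.977²) = 1/√0.04547 = 4.690; τ_3 = 32.18/4.690 = 6.862 ms.
Total proper time: 4.741 + τ_2 + 6.862 = 20.10, so τ_2 = 20.10 − 11.60 = 8.497 ms.
γ_2 = 28.05/8.497 = 3.301; β = √(1 − 1/γ²) = √0.9082.

β = 0.953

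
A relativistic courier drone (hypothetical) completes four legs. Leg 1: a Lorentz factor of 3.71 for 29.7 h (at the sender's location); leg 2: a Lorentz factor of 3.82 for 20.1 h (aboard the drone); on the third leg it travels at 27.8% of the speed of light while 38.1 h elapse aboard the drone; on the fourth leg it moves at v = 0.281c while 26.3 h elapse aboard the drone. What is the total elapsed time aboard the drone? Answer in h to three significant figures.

Leg 1: γ = 3.71; τ_1 = 29.7/3.710 = 8.005 h.
Leg 2: 20.1 h is already measured aboard the drone.
Leg 3: 38.1 h is already measured aboard the drone.
Leg 4: 26.3 h is already measured aboard the drone.
Total: 8.005 + 20.10 + 38.10 + 26.30 h.

τ = 92.5 h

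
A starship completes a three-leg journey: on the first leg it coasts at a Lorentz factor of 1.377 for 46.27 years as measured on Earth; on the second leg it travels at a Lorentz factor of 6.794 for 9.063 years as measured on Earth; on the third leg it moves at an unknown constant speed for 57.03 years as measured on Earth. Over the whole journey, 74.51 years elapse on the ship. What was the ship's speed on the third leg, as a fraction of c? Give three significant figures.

β = 0.720

Leg 1: γ = 1.377; τ_1 = 46.27/1.377 = 33.60 years.
Leg 2: γ = 6.794; τ_2 = 9.063/6.794 = 1.334 years.
Leg 3: speed unknown; τ_3 = 57.03/γ_3.
Total proper time: 33.60 + 1.334 + τ_3 = 74.51, so τ_3 = 74.51 − 34.94 = 39.57 years.
γ_3 = 57.03/39.57 = 1.441; β = √(1 − 1/γ²) = √0.5185.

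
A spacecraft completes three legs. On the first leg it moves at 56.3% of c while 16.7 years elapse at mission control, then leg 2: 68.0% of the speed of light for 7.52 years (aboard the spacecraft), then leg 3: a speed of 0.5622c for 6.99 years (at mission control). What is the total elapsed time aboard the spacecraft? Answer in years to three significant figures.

Leg 1: β = 0.563; γ = 1/√(1 − 0.563²) = 1/√0.6830 = 1.210; τ_1 = 16.7/1.210 = 13.80 years.
Leg 2: 7.52 years is already measured aboard the spacecraft.
Leg 3: γ = 1/√(1 − 0.5622²) = 1/√0.6839 = 1.209; τ_3 = 6.99/1.209 = 5.781 years.
Total: 13.80 + 7.520 + 5.781 years.

τ = 27.1 years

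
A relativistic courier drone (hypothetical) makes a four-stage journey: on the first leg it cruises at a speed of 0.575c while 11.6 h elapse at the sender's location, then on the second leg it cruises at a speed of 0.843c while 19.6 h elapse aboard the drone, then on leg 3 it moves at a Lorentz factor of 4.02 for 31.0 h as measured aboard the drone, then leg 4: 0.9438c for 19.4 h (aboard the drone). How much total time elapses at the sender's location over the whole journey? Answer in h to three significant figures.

Δt = 231 h

Leg 1: 11.6 h is already measured at the sender's location.
Leg 2: γ = 1/√(1 − 0.843²) = 1/√0.2894 = 1.859; Δt_2 = 1.859 × 19.6 = 36.44 h.
Leg 3: γ = 4.02; Δt_3 = 4.020 × 31.0 = 124.6 h.
Leg 4: γ = 1/√(1 − 0.9438²) = 1/√0.1092 = 3.026; Δt_4 = 3.026 × 19.4 = 58.70 h.
Total: 11.60 + 36.44 + 124.6 + 58.70 h.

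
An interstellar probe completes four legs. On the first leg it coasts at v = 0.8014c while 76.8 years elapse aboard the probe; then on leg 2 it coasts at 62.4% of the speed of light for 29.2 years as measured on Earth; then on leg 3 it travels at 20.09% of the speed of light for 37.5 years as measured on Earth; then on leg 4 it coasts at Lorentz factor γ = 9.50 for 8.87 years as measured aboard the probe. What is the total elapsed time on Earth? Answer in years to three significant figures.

Leg 1: γ = 1/√(1 − 0.8014²) = 1/√0.3578 = 1.672; Δt_1 = 1.672 × 76.8 = 128.4 years.
Leg 2: 29.2 years is already measured on Earth.
Leg 3: 37.5 years is already measured on Earth.
Leg 4: γ = 9.50; Δt_4 = 9.500 × 8.87 = 84.26 years.
Total: 128.4 + 29.20 + 37.50 + 84.26 years.

Δt = 279 years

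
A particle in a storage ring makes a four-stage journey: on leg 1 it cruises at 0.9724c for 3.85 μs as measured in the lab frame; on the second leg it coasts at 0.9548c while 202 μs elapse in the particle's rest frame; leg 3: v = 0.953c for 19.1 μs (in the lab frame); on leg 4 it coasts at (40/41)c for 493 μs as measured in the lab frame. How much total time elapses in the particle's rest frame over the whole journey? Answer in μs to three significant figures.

Leg 1: γ = 1/√(1 − 0.9724²) = 1/√0.05444 = 4.286; τ_1 = 3.85/4.286 = 0.8983 μs.
Leg 2: 202 μs is already measured in the particle's rest frame.
Leg 3: γ = 1/√(1 − 0.953²) = 1/√0.09179 = 3.301; τ_3 = 19.1/3.301 = 5.787 μs.
Leg 4: γ = 1/√(1 − (40/41)²) = 41/9 ≈ 4.556; τ_4 = 493/4.556 = 108.2 μs.
Total: 0.8983 + 202.0 + 5.787 + 108.2 μs.

τ = 317 μs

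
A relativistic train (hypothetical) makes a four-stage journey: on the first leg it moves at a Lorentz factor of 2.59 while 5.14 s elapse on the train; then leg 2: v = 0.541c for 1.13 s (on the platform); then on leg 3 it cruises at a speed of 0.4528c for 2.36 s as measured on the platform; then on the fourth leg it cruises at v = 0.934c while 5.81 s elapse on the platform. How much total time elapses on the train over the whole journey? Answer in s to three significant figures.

τ = 10.3 s

Leg 1: 5.14 s is already measured on the train.
Leg 2: γ = 1/√(1 − 0.541²) = 1/√0.7073 = 1.189; τ_2 = 1.13/1.189 = 0.9504 s.
Leg 3: γ = 1/√(1 − 0.4528²) = 1/√0.7950 = 1.122; τ_3 = 2.36/1.122 = 2.104 s.
Leg 4: γ = 1/√(1 − 0.934²) = 1/√0.1276 = 2.799; τ_4 = 5.81/2.799 = 2.076 s.
Total: 5.140 + 0.9504 + 2.104 + 2.076 s.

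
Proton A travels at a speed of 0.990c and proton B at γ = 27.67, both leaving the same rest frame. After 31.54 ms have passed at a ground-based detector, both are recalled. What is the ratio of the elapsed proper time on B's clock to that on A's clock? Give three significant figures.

τ_B/τ_A = 0.256

A: γ = 1/√(1 − 0.990²) = 1/√0.01990 = 7.089. B: γ = 27.67.
τ_A/τ_B = γ_B/γ_A = 27.67/7.089 = 3.903, so τ_B/τ_A = 0.2562.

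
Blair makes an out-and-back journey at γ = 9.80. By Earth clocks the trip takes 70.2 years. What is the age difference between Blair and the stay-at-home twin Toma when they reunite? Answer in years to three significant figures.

γ = 9.80
Blair's elapsed proper time: τ = 70.2/9.800 = 7.163 years.
Age gap = Δt − τ = 70.2 − 7.163 years.

Δt − τ = 63.0 years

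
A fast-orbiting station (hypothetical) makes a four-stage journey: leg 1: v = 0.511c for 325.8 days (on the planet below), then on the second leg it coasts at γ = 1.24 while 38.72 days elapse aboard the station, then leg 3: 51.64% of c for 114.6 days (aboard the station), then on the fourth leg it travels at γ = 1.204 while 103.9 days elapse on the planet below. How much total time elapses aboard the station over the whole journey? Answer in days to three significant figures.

τ = 520 days

Leg 1: γ = 1/√(1 − 0.511²) = 1/√0.7389 = 1.163; τ_1 = 325.8/1.163 = 280.1 days.
Leg 2: 38.72 days is already measured aboard the station.
Leg 3: 114.6 days is already measured aboard the station.
Leg 4: γ = 1.204; τ_4 = 103.9/1.204 = 86.30 days.
Total: 280.1 + 38.72 + 114.6 + 86.30 days.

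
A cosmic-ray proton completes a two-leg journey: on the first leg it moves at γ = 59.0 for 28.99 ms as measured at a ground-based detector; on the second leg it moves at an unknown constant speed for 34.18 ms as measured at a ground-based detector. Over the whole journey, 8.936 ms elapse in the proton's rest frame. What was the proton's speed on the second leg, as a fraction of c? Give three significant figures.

Leg 1: γ = 59.0; τ_1 = 28.99/59.00 = 0.4914 ms.
Leg 2: speed unknown; τ_2 = 34.18/γ_2.
Total proper time: 0.4914 + τ_2 = 8.936, so τ_2 = 8.936 − 0.4914 = 8.445 ms.
γ_2 = 34.18/8.445 = 4.048; β = √(1 − 1/γ²) = √0.9390.

β = 0.969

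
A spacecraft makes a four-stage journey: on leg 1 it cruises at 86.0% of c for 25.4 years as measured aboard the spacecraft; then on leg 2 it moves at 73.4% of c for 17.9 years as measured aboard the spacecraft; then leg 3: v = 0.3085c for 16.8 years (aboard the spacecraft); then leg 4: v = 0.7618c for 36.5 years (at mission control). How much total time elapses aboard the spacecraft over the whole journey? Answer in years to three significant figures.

τ = 83.7 years

Leg 1: 25.4 years is already measured aboard the spacecraft.
Leg 2: 17.9 years is already measured aboard the spacecraft.
Leg 3: 16.8 years is already measured aboard the spacecraft.
Leg 4: γ = 1/√(1 − 0.7618²) = 1/√0.4197 = 1.544; τ_4 = 36.5/1.544 = 23.65 years.
Total: 25.40 + 17.90 + 16.80 + 23.65 years.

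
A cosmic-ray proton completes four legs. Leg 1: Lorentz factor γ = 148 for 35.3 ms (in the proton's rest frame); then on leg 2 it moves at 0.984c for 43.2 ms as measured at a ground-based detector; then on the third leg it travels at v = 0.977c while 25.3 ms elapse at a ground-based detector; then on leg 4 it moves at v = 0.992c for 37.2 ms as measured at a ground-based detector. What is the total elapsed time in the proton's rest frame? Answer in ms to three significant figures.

τ = 53.1 ms

Leg 1: 35.3 ms is already measured in the proton's rest frame.
Leg 2: γ = 1/√(1 − 0.984²) = 1/√0.03174 = 5.613; τ_2 = 43.2/5.613 = 7.697 ms.
Leg 3: γ = 1/√(1 − 0.977²) = 1/√0.04547 = 4.690; τ_3 = 25.3/4.690 = 5.395 ms.
Leg 4: γ = 1/√(1 − 0.992²) = 1/√0.01594 = 7.922; τ_4 = 37.2/7.922 = 4.696 ms.
Total: 35.30 + 7.697 + 5.395 + 4.696 ms.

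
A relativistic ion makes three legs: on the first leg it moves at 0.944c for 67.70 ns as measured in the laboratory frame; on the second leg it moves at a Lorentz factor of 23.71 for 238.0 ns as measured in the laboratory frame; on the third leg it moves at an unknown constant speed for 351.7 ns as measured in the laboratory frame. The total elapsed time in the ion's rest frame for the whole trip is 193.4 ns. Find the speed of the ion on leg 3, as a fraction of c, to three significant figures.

β = 0.889

Leg 1: γ = 1/√(1 − 0.944²) = 1/√0.1089 = 3.031; τ_1 = 67.70/3.031 = 22.34 ns.
Leg 2: γ = 23.71; τ_2 = 238.0/23.71 = 10.04 ns.
Leg 3: speed unknown; τ_3 = 351.7/γ_3.
Total proper time: 22.34 + 10.04 + τ_3 = 193.4, so τ_3 = 193.4 − 32.38 = 161.0 ns.
γ_3 = 351.7/161.0 = 2.184; β = √(1 − 1/γ²) = √0.7904.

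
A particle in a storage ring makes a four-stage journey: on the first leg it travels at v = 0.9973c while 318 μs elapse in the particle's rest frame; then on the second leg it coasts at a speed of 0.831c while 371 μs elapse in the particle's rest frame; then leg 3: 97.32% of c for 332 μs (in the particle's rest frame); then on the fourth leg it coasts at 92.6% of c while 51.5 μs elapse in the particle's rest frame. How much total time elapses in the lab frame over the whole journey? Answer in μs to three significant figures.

Δt = 6580 μs

Leg 1: γ = 1/√(1 − 0.9973²) = 1/√0.005393 = 13.62; Δt_1 = 13.62 × 318 = 4330 μs.
Leg 2: γ = 1/√(1 − 0.831²) = 1/√0.3094 = 1.798; Δt_2 = 1.798 × 371 = 666.9 μs.
Leg 3: β = 0.9732; γ = 1/√(1 − 0.9732²) = 1/√0.05288 = 4.349; Δt_3 = 4.349 × 332 = 1444 μs.
Leg 4: β = 0.926; γ = 1/√(1 − 0.926²) = 1/√0.1425 = 2.649; Δt_4 = 2.649 × 51.5 = 136.4 μs.
Total: 4330 + 666.9 + 1444 + 136.4 μs.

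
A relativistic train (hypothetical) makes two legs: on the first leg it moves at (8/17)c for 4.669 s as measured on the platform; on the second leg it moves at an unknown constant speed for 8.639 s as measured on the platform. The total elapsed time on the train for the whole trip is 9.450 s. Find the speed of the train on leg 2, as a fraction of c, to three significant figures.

β = 0.787

Leg 1: γ = 1/√(1 − (8/17)²) = 17/15 ≈ 1.133; τ_1 = 4.669/1.133 = 4.120 s.
Leg 2: speed unknown; τ_2 = 8.639/γ_2.
Total proper time: 4.120 + τ_2 = 9.450, so τ_2 = 9.450 − 4.120 = 5.330 s.
γ_2 = 8.639/5.330 = 1.621; β = √(1 − 1/γ²) = √0.6193.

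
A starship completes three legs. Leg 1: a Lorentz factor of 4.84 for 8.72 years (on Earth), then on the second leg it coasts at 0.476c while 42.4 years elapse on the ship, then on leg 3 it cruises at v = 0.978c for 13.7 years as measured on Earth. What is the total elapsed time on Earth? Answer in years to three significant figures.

Leg 1: 8.72 years is already measured on Earth.
Leg 2: γ = 1/√(1 − 0.476²) = 1/√0.7734 = 1.137; Δt_2 = 1.137 × 42.4 = 48.21 years.
Leg 3: 13.7 years is already measured on Earth.
Total: 8.720 + 48.21 + 13.70 years.

Δt = 70.6 years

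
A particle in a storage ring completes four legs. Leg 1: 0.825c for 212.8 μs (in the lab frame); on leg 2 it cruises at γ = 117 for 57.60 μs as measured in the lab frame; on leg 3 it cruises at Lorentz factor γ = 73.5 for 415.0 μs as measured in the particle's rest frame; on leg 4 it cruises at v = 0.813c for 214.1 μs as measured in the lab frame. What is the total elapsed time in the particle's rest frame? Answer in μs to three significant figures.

τ = 660 μs

Leg 1: γ = 1/√(1 − 0.825²) = 1/√0.3194 = 1.769; τ_1 = 212.8/1.769 = 120.3 μs.
Leg 2: γ = 117; τ_2 = 57.60/117.0 = 0.4923 μs.
Leg 3: 415.0 μs is already measured in the particle's rest frame.
Leg 4: γ = 1/√(1 − 0.813²) = 1/√0.3390 = 1.717; τ_4 = 214.1/1.717 = 124.7 μs.
Total: 120.3 + 0.4923 + 415.0 + 124.7 μs.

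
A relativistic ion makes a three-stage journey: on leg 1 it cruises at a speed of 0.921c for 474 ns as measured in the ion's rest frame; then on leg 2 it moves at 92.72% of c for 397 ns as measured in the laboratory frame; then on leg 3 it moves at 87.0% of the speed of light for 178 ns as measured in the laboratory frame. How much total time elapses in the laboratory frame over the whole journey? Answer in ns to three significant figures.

Δt = 1790 ns

Leg 1: γ = 1/√(1 − 0.921²) = 1/√0.1518 = 2.567; Δt_1 = 2.567 × 474 = 1217 ns.
Leg 2: 397 ns is already measured in the laboratory frame.
Leg 3: 178 ns is already measured in the laboratory frame.
Total: 1217 + 397.0 + 178.0 ns.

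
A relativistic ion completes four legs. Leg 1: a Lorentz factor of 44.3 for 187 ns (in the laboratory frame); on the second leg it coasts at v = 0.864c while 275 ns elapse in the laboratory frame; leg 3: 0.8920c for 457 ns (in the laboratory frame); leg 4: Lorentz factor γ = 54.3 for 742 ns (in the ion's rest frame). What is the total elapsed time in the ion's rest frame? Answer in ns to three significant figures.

Leg 1: γ = 44.3; τ_1 = 187/44.30 = 4.221 ns.
Leg 2: γ = 1/√(1 − 0.864²) = 1/√0.2535 = 1.986; τ_2 = 275/1.986 = 138.5 ns.
Leg 3: γ = 1/√(1 − 0.8920²) = 1/√0.2043 = 2.212; τ_3 = 457/2.212 = 206.6 ns.
Leg 4: 742 ns is already measured in the ion's rest frame.
Total: 4.221 + 138.5 + 206.6 + 742.0 ns.

τ = 1090 ns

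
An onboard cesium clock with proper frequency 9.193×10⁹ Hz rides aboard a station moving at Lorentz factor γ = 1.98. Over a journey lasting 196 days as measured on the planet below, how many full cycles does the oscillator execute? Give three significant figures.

N = 7.86×10¹⁶

γ = 1.98
The oscillator's own cycle count is N = f × τ where τ is the proper time aboard the station. τ = Δt/γ = 196/1.980 = 98.99 days = 8.553×10⁶ s.
N = 9.193×10⁹ × 8.553×10⁶ = 7.863×10¹⁶.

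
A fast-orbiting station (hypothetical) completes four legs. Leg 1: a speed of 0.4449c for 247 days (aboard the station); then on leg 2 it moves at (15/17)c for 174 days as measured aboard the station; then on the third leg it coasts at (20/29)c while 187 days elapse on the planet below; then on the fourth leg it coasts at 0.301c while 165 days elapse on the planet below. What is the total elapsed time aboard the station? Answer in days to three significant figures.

Leg 1: 247 days is already measured aboard the station.
Leg 2: 174 days is already measured aboard the station.
Leg 3: γ = 1/√(1 − (20/29)²) = 29/21 ≈ 1.381; τ_3 = 187/1.381 = 135.4 days.
Leg 4: γ = 1/√(1 − 0.301²) = 1/√0.9094 = 1.049; τ_4 = 165/1.049 = 157.3 days.
Total: 247.0 + 174.0 + 135.4 + 157.3 days.

τ = 714 days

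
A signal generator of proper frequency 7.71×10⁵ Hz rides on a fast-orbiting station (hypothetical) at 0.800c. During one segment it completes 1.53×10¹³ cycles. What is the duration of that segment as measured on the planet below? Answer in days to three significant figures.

Δt = 383 days

γ = 1/√(1 − 0.800²) = 5/3 ≈ 1.667
Proper time for N cycles: τ = N/f = 1.53×10¹³/(7.71×10⁵) = 1.984×10⁷ s = 229.7 days.
Lab-frame duration Δt = γτ = 1.667 × 229.7 = 382.8 days.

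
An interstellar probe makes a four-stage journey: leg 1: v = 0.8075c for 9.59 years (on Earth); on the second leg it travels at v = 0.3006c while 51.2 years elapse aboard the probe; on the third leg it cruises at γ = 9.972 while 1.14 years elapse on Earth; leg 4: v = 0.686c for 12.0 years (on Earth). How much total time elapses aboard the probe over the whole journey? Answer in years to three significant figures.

τ = 65.7 years

Leg 1: γ = 1/√(1 − 0.8075²) = 1/√0.3479 = 1.695; τ_1 = 9.59/1.695 = 5.657 years.
Leg 2: 51.2 years is already measured aboard the probe.
Leg 3: γ = 9.972; τ_3 = 1.14/9.972 = 0.1143 years.
Leg 4: γ = 1/√(1 − 0.686²) = 1/√0.5294 = 1.374; τ_4 = 12.0/1.374 = 8.731 years.
Total: 5.657 + 51.20 + 0.1143 + 8.731 years.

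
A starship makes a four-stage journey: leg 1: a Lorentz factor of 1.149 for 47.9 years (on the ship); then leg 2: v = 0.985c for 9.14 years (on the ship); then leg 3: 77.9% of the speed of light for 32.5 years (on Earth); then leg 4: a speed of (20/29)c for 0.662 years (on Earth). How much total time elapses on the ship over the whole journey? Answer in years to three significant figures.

τ = 77.9 years

Leg 1: 47.9 years is already measured on the ship.
Leg 2: 9.14 years is already measured on the ship.
Leg 3: β = 0.779; γ = 1/√(1 − 0.779²) = 1/√0.3932 = 1.595; τ_3 = 32.5/1.595 = 20.38 years.
Leg 4: γ = 1/√(1 − (20/29)²) = 29/21 ≈ 1.381; τ_4 = 0.662/1.381 = 0.4794 years.
Total: 47.90 + 9.140 + 20.38 + 0.4794 years.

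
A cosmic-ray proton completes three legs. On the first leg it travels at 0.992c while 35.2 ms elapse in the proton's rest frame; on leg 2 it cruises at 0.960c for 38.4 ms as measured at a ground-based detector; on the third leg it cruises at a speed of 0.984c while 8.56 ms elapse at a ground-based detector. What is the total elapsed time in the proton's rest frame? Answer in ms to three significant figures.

τ = 47.5 ms

Leg 1: 35.2 ms is already measured in the proton's rest frame.
Leg 2: γ = 1/√(1 − 0.960²) = 25/7 ≈ 3.571; τ_2 = 38.4/3.571 = 10.75 ms.
Leg 3: γ = 1/√(1 − 0.984²) = 1/√0.03174 = 5.613; τ_3 = 8.56/5.613 = 1.525 ms.
Total: 35.20 + 10.75 + 1.525 ms.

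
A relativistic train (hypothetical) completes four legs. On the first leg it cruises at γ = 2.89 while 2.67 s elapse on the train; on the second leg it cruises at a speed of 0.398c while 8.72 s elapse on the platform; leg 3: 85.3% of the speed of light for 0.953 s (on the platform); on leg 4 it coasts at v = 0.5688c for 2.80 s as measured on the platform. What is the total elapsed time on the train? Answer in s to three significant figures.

Leg 1: 2.67 s is already measured on the train.
Leg 2: γ = 1/√(1 − 0.398²) = 1/√0.8416 = 1.090; τ_2 = 8.72/1.090 = 8.000 s.
Leg 3: β = 0.853; γ = 1/√(1 − 0.853²) = 1/√0.2724 = 1.916; τ_3 = 0.953/1.916 = 0.4974 s.
Leg 4: γ = 1/√(1 − 0.5688²) = 1/√0.6765 = 1.216; τ_4 = 2.80/1.216 = 2.303 s.
Total: 2.670 + 8.000 + 0.4974 + 2.303 s.

τ = 13.5 s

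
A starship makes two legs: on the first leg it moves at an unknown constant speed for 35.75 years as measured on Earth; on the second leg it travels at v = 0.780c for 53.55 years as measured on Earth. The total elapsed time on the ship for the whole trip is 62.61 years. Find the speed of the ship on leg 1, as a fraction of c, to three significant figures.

Leg 1: speed unknown; τ_1 = 35.75/γ_1.
Leg 2: γ = 1/√(1 − 0.780²) = 1/√0.3916 = 1.598; τ_2 = 53.55/1.598 = 33.51 years.
Total proper time: τ_1 + 33.51 = 62.61, so τ_1 = 62.61 − 33.51 = 29.10 years.
γ_1 = 35.75/29.10 = 1.229; β = √(1 − 1/γ²) = √0.3374.

β = 0.581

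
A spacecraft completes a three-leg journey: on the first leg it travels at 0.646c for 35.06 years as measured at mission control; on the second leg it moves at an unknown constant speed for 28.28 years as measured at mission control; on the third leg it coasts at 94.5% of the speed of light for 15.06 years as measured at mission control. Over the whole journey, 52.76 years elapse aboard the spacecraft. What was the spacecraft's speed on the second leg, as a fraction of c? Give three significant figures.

Leg 1: γ = 1/√(1 − 0.646²) = 1/√0.5827 = 1.310; τ_1 = 35.06/1.310 = 26.76 years.
Leg 2: speed unknown; τ_2 = 28.28/γ_2.
Leg 3: β = 0.945; γ = 1/√(1 − 0.945²) = 1/√0.1070 = 3.057; τ_3 = 15.06/3.057 = 4.926 years.
Total proper time: 26.76 + τ_2 + 4.926 = 52.76, so τ_2 = 52.76 − 31.69 = 21.07 years.
γ_2 = 28.28/21.07 = 1.342; β = √(1 − 1/γ²) = √0.4448.

β = 0.667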